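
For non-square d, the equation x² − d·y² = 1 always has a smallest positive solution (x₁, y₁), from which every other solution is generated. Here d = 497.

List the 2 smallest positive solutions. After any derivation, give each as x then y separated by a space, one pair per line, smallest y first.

[22; 3,2,2,5,6,5,2,2,3,44] for √497; ℓ=10 ⇒ convergent index 9
a_0=22:  p_0=22·1+0=22,  q_0=22·0+1=1
a_1=3:  p_1=3·22+1=67,  q_1=3·1+0=3
a_2=2:  p_2=2·67+22=156,  q_2=2·3+1=7
a_3=2:  p_3=2·156+67=379,  q_3=2·7+3=17
a_4=5:  p_4=5·379+156=2051,  q_4=5·17+7=92
…
a_6=5:  p_6=5·12685+2051=65476,  q_6=5·569+92=2937
a_7=2:  p_7=2·65476+12685=143637,  q_7=2·2937+569=6443
a_8=2:  p_8=2·143637+65476=352750,  q_8=2·6443+2937=15823
a_9=3:  p_9=3·352750+143637=1201887,  q_9=3·15823+6443=53912
(x₁, y₁) = (1201887, 53912);  1201887² − 497·53912² = 1 ✓
k=2:  x_2 = 1201887·1201887+497·53912·53912 = 2889064721537,  y_2 = 1201887·53912+53912·1201887 = 129592263888

1201887 53912
2889064721537 129592263888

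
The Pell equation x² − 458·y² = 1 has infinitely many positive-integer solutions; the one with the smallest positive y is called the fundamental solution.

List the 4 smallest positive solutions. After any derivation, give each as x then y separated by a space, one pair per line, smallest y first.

22899 1070
1048728401 49003860
48029663286099 2244278779210
2199662518128033601 102783479481255720

√458 = [21; 2,2,42, …], period ℓ=3 (odd) → k=5
a_0=21:  p_0=21·1+0=21,  q_0=21·0+1=1
a_1=2:  p_1=2·21+1=43,  q_1=2·1+0=2
a_2=2:  p_2=2·43+21=107,  q_2=2·2+1=5
…
a_4=2:  p_4=2·4537+107=9181,  q_4=2·212+5=429
a_5=2:  p_5=2·9181+4537=22899,  q_5=2·429+212=1070
fundamental: x₁=22899, y₁=1070  (since 524364201 − 458·1144900 = 1)
n=2: (22899,1070)∘(22899,1070) = (22899·22899+458·1070·1070, 22899·1070+1070·22899) = (1048728401,49003860)
n=3: (1048728401,49003860)∘(22899,1070) = (22899·1048728401+458·1070·49003860, 22899·49003860+1070·1048728401) = (48029663286099,2244278779210)
n=4: (48029663286099,2244278779210)∘(22899,1070) = (22899·48029663286099+458·1070·2244278779210, 22899·2244278779210+1070·48029663286099) = (2199662518128033601,102783479481255720)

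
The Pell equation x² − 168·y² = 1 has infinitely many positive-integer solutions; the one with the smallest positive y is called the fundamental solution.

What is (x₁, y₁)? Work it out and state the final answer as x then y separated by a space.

13 1

d=168: √d = [12; 1,24] (ℓ=2, even), read p_1/q_1
i=0: a=12 ⇒ p=12, q=1
i=1: a=1 ⇒ p=13, q=1
(x₁, y₁) = (13, 1);  13² − 168·1² = 1 ✓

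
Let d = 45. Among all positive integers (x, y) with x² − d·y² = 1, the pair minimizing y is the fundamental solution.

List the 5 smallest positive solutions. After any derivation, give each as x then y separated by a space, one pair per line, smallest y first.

161 24
51841 7728
16692641 2488392
5374978561 801254496
1730726404001 258001459320

√45 → a₀=6, period (1,2,2,2,1,12); ℓ=6 even so k=5
step 0: (6, 1)  from 6·(1,0) + (0,1)
step 1: (7, 1)  from 1·(6,1) + (1,0)
…
step 4: (114, 17)  from 2·(47,7) + (20,3)
step 5: (161, 24)  from 1·(114,17) + (47,7)
(x₁, y₁) = (161, 24);  161² − 45·24² = 1 ✓
n=2: (161,24)∘(161,24) = (161·161+45·24·24, 161·24+24·161) = (51841,7728)
n=3: (51841,7728)∘(161,24) = (161·51841+45·24·7728, 161·7728+24·51841) = (16692641,2488392)
n=4: (16692641,2488392)∘(161,24) = (161·16692641+45·24·2488392, 161·2488392+24·16692641) = (5374978561,801254496)
n=5: (5374978561,801254496)∘(161,24) = (161·5374978561+45·24·801254496, 161·801254496+24·5374978561) = (1730726404001,258001459320)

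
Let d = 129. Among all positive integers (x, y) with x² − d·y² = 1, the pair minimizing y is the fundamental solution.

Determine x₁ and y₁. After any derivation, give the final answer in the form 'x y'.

16855 1484

√129 = [11; 2,1,3,1,6,1,3,1,2,22, …], period ℓ=10 (even) → k=9
step 0: (11, 1)  from 11·(1,0) + (0,1)
step 1: (23, 2)  from 2·(11,1) + (1,0)
step 2: (34, 3)  from 1·(23,2) + (11,1)
step 3: (125, 11)  from 3·(34,3) + (23,2)
…
step 6: (1238, 109)  from 1·(1079,95) + (159,14)
…
step 8: (6031, 531)  from 1·(4793,422) + (1238,109)
step 9: (16855, 1484)  from 2·(6031,531) + (4793,422)
→ (16855, 1484).  Check: 16855²=284091025, 129·1484²=284091024, difference 1.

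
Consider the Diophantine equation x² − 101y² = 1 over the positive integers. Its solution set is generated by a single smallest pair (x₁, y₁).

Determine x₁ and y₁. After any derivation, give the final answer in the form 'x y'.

201 20

√101 → a₀=10, period (20); ℓ=1 odd so k=1
step 0: (10, 1)  from 10·(1,0) + (0,1)
step 1: (201, 20)  from 20·(10,1) + (1,0)
→ (201, 20).  Check: 201²=40401, 101·20²=40400, difference 1.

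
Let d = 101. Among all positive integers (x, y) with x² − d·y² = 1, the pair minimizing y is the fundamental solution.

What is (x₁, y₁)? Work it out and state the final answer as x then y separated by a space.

201 20

√101 = [10; 20, …], period ℓ=1 (odd) → k=1
i=0: a=10 ⇒ p=10, q=1
i=1: a=20 ⇒ p=201, q=20
fundamental: x₁=201, y₁=20  (since 40401 − 101·400 = 1)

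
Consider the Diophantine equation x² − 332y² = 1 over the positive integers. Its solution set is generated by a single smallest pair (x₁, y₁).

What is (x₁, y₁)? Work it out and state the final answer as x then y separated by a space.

13447 738

[18; 4,1,1,8,1,1,4,36] for √332; ℓ=8 ⇒ convergent index 7
a_0=18:  p_0=18·1+0=18,  q_0=18·0+1=1
…
a_3=1:  p_3=1·91+73=164,  q_3=1·5+4=9
a_4=8:  p_4=8·164+91=1403,  q_4=8·9+5=77
a_5=1:  p_5=1·1403+164=1567,  q_5=1·77+9=86
a_6=1:  p_6=1·1567+1403=2970,  q_6=1·86+77=163
a_7=4:  p_7=4·2970+1567=13447,  q_7=4·163+86=738
fundamental: x₁=13447, y₁=738  (since 180821809 − 332·544644 = 1)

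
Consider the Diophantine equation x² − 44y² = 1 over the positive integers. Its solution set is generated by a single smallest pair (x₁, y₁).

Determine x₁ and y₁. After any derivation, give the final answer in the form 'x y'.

199 30

√44 = [6; 1,1,1,2,1,1,1,12, …], period ℓ=8 (even) → k=7
i=0: a=6 ⇒ p=6, q=1
i=1: a=1 ⇒ p=7, q=1
…
i=3: a=1 ⇒ p=20, q=3
i=4: a=2 ⇒ p=53, q=8
i=5: a=1 ⇒ p=73, q=11
i=6: a=1 ⇒ p=126, q=19
i=7: a=1 ⇒ p=199, q=30
→ (199, 30).  Check: 199²=39601, 44·30²=39600, difference 1.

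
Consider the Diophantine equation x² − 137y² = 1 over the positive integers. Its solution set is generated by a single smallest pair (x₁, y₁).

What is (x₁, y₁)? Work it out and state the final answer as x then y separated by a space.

6083073 519712

√137 = [11; 1,2,2,1,1,2,2,1,22, …], period ℓ=9 (odd) → k=17
k=0  a_k=11  p_k/q_k = 11/1
…
k=3  a_k=2  p_k/q_k = 82/7
k=4  a_k=1  p_k/q_k = 117/10
k=5  a_k=1  p_k/q_k = 199/17
…
k=7  a_k=2  p_k/q_k = 1229/105
…
k=9  a_k=22  p_k/q_k = 39597/3383
k=10  a_k=1  p_k/q_k = 41341/3532
k=11  a_k=2  p_k/q_k = 122279/10447
k=12  a_k=2  p_k/q_k = 285899/24426
…
k=14  a_k=1  p_k/q_k = 694077/59299
k=15  a_k=2  p_k/q_k = 1796332/153471
k=16  a_k=2  p_k/q_k = 4286741/366241
k=17  a_k=1  p_k/q_k = 6083073/519712
→ (6083073, 519712).  Check: 6083073²=37003777123329, 137·519712²=37003777123328, difference 1.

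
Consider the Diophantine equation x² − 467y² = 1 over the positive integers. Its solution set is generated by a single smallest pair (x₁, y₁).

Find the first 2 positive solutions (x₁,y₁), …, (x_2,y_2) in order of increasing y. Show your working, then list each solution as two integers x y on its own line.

[21; 1,1,1,1,3,…,1,1,42] for √467; ℓ=14 ⇒ convergent index 13
a_0=21:  p_0=21·1+0=21,  q_0=21·0+1=1
…
a_3=1:  p_3=1·43+22=65,  q_3=1·2+1=3
…
a_5=3:  p_5=3·108+65=389,  q_5=3·5+3=18
a_6=3:  p_6=3·389+108=1275,  q_6=3·18+5=59
…
a_8=3:  p_8=3·27164+1275=82767,  q_8=3·1257+59=3830
a_9=3:  p_9=3·82767+27164=275465,  q_9=3·3830+1257=12747
…
a_11=1:  p_11=1·358232+275465=633697,  q_11=1·16577+12747=29324
a_12=1:  p_12=1·633697+358232=991929,  q_12=1·29324+16577=45901
a_13=1:  p_13=1·991929+633697=1625626,  q_13=1·45901+29324=75225
fundamental: x₁=1625626, y₁=75225  (since 2642659891876 − 467·5658800625 = 1)
(1625626+75225√467)^2 = 5285319783751 + 244575431700√467

1625626 75225
5285319783751 244575431700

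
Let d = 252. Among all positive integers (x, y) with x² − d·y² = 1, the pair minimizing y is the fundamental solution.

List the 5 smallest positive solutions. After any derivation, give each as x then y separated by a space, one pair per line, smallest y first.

127 8
32257 2032
8193151 516120
2081028097 131092448
528572943487 33296965672

[15; 1,6,1,30] for √252; ℓ=4 ⇒ convergent index 3
a_0=15:  p_0=15·1+0=15,  q_0=15·0+1=1
…
a_2=6:  p_2=6·16+15=111,  q_2=6·1+1=7
a_3=1:  p_3=1·111+16=127,  q_3=1·7+1=8
fundamental: x₁=127, y₁=8  (since 16129 − 252·64 = 1)
k=2:  x_2 = 127·127+252·8·8 = 32257,  y_2 = 127·8+8·127 = 2032
k=3:  x_3 = 127·32257+252·8·2032 = 8193151,  y_3 = 127·2032+8·32257 = 516120
k=4:  x_4 = 127·8193151+252·8·516120 = 2081028097,  y_4 = 127·516120+8·8193151 = 131092448
k=5:  x_5 = 127·2081028097+252·8·131092448 = 528572943487,  y_5 = 127·131092448+8·2081028097 = 33296965672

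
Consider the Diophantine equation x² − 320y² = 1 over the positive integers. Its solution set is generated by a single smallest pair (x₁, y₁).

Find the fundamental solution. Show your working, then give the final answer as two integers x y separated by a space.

161 9

√320 → a₀=17, period (1,7,1,34); ℓ=4 even so k=3
k=0  a_k=17  p_k/q_k = 17/1
…
k=2  a_k=7  p_k/q_k = 143/8
k=3  a_k=1  p_k/q_k = 161/9
(x₁, y₁) = (161, 9);  161² − 320·9² = 1 ✓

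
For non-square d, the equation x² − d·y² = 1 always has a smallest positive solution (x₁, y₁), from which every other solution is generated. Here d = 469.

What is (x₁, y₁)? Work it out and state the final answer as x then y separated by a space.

d=469: √d = [21; 1,1,1,10,6,10,1,1,1,42] (ℓ=10, even), read p_9/q_9
k=0  a_k=21  p_k/q_k = 21/1
k=1  a_k=1  p_k/q_k = 22/1
k=2  a_k=1  p_k/q_k = 43/2
k=3  a_k=1  p_k/q_k = 65/3
k=4  a_k=10  p_k/q_k = 693/32
k=5  a_k=6  p_k/q_k = 4223/195
k=6  a_k=10  p_k/q_k = 42923/1982
…
k=8  a_k=1  p_k/q_k = 90069/4159
k=9  a_k=1  p_k/q_k = 137215/6336
→ (137215, 6336).  Check: 137215²=18827956225, 469·6336²=18827956224, difference 1.

137215 6336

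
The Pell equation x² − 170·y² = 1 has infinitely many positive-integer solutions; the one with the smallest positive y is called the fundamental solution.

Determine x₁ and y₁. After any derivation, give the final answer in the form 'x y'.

d=170: √d = [13; 26] (ℓ=1, odd), read p_1/q_1
i=0: a=13 ⇒ p=13, q=1
i=1: a=26 ⇒ p=339, q=26
(x₁, y₁) = (339, 26);  339² − 170·26² = 1 ✓

339 26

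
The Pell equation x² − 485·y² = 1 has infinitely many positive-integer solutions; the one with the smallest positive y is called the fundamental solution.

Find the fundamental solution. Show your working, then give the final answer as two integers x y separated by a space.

969 44

√485 → a₀=22, period (44); ℓ=1 odd so k=1
k=0  a_k=22  p_k/q_k = 22/1
k=1  a_k=44  p_k/q_k = 969/44
→ (969, 44).  Check: 969²=938961, 485·44²=938960, difference 1.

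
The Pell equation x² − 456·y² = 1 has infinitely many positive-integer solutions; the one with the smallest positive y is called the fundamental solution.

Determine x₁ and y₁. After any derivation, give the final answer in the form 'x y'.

1025 48

[21; 2,1,4,1,2,42] for √456; ℓ=6 ⇒ convergent index 5
step 0: (21, 1)  from 21·(1,0) + (0,1)
step 1: (43, 2)  from 2·(21,1) + (1,0)
step 2: (64, 3)  from 1·(43,2) + (21,1)
…
step 4: (363, 17)  from 1·(299,14) + (64,3)
step 5: (1025, 48)  from 2·(363,17) + (299,14)
→ (1025, 48).  Check: 1025²=1050625, 456·48²=1050624, difference 1.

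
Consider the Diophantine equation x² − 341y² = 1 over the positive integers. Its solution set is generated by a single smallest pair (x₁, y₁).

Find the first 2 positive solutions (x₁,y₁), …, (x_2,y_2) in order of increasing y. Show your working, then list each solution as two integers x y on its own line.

10626551 575460
225847172311201 12230310076920

[18; 2,6,1,8,2,…,6,2,36] for √341; ℓ=14 ⇒ convergent index 13
k=0  a_k=18  p_k/q_k = 18/1
k=1  a_k=2  p_k/q_k = 37/2
k=2  a_k=6  p_k/q_k = 240/13
k=3  a_k=1  p_k/q_k = 277/15
k=4  a_k=8  p_k/q_k = 2456/133
k=5  a_k=2  p_k/q_k = 5189/281
k=6  a_k=1  p_k/q_k = 7645/414
…
k=8  a_k=1  p_k/q_k = 28124/1523
…
k=10  a_k=8  p_k/q_k = 641940/34763
k=11  a_k=1  p_k/q_k = 718667/38918
k=12  a_k=6  p_k/q_k = 4953942/268271
k=13  a_k=2  p_k/q_k = 10626551/575460
(x₁, y₁) = (10626551, 575460);  10626551² − 341·575460² = 1 ✓
(10626551+575460√341)^2 = 225847172311201 + 12230310076920√341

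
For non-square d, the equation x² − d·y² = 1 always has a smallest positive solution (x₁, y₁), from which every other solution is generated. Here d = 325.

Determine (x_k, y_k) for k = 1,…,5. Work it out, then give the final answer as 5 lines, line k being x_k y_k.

649 36
842401 46728
1093435849 60652908
1419278889601 78727427856
1842222905266249 102188140704180

[18; 36] for √325; ℓ=1 ⇒ convergent index 1
i=0: a=18 ⇒ p=18, q=1
i=1: a=36 ⇒ p=649, q=36
→ (649, 36).  Check: 649²=421201, 325·36²=421200, difference 1.
(649+36√325)^2 = 842401 + 46728√325
(649+36√325)^3 = 1093435849 + 60652908√325
(649+36√325)^4 = 1419278889601 + 78727427856√325
(649+36√325)^5 = 1842222905266249 + 102188140704180√325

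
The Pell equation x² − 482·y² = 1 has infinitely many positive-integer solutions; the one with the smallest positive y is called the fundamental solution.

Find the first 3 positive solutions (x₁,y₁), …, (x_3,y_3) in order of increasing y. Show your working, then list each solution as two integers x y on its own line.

d=482: √d = [21; 1,20,1,42] (ℓ=4, even), read p_3/q_3
k=0  a_k=21  p_k/q_k = 21/1
…
k=2  a_k=20  p_k/q_k = 461/21
k=3  a_k=1  p_k/q_k = 483/22
(x₁, y₁) = (483, 22);  483² − 482·22² = 1 ✓
n=2: (483,22)∘(483,22) = (483·483+482·22·22, 483·22+22·483) = (466577,21252)
n=3: (466577,21252)∘(483,22) = (483·466577+482·22·21252, 483·21252+22·466577) = (450712899,20529410)

483 22
466577 21252
450712899 20529410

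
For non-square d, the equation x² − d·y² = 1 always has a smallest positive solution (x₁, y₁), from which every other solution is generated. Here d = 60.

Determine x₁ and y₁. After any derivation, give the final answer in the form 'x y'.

31 4

√60 = [7; 1,2,1,14, …], period ℓ=4 (even) → k=3
step 0: (7, 1)  from 7·(1,0) + (0,1)
step 1: (8, 1)  from 1·(7,1) + (1,0)
step 2: (23, 3)  from 2·(8,1) + (7,1)
step 3: (31, 4)  from 1·(23,3) + (8,1)
(x₁, y₁) = (31, 4);  31² − 60·4² = 1 ✓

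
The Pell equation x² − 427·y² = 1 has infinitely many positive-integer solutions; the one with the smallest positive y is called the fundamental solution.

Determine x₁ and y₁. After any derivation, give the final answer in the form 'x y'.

[20; 1,1,1,40] for √427; ℓ=4 ⇒ convergent index 3
a_0=20:  p_0=20·1+0=20,  q_0=20·0+1=1
a_1=1:  p_1=1·20+1=21,  q_1=1·1+0=1
a_2=1:  p_2=1·21+20=41,  q_2=1·1+1=2
a_3=1:  p_3=1·41+21=62,  q_3=1·2+1=3
→ (62, 3).  Check: 62²=3844, 427·3²=3843, difference 1.

62 3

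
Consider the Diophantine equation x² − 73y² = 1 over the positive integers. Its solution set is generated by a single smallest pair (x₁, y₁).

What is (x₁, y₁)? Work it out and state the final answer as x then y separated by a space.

[8; 1,1,5,5,1,1,16] for √73; ℓ=7 ⇒ convergent index 13
k=0  a_k=8  p_k/q_k = 8/1
k=1  a_k=1  p_k/q_k = 9/1
k=2  a_k=1  p_k/q_k = 17/2
…
k=5  a_k=1  p_k/q_k = 581/68
k=6  a_k=1  p_k/q_k = 1068/125
k=7  a_k=16  p_k/q_k = 17669/2068
k=8  a_k=1  p_k/q_k = 18737/2193
…
k=10  a_k=5  p_k/q_k = 200767/23498
…
k=12  a_k=1  p_k/q_k = 1241008/145249
k=13  a_k=1  p_k/q_k = 2281249/267000
(x₁, y₁) = (2281249, 267000);  2281249² − 73·267000² = 1 ✓

2281249 267000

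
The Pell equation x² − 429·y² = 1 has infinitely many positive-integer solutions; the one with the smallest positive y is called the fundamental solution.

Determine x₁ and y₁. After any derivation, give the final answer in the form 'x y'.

[20; 1,2,2,9,1,12,1,9,2,2,1,40] for √429; ℓ=12 ⇒ convergent index 11
i=0: a=20 ⇒ p=20, q=1
i=1: a=1 ⇒ p=21, q=1
i=2: a=2 ⇒ p=62, q=3
i=3: a=2 ⇒ p=145, q=7
…
i=5: a=1 ⇒ p=1512, q=73
i=6: a=12 ⇒ p=19511, q=942
i=7: a=1 ⇒ p=21023, q=1015
…
i=9: a=2 ⇒ p=438459, q=21169
i=10: a=2 ⇒ p=1085636, q=52415
i=11: a=1 ⇒ p=1524095, q=73584
fundamental: x₁=1524095, y₁=73584  (since 2322865569025 − 429·5414605056 = 1)

1524095 73584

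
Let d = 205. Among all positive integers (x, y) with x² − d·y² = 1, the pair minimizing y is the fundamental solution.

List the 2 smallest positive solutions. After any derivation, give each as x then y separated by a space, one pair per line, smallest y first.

d=205: √d = [14; 3,6,1,4,1,6,3,28] (ℓ=8, even), read p_7/q_7
a_0=14:  p_0=14·1+0=14,  q_0=14·0+1=1
a_1=3:  p_1=3·14+1=43,  q_1=3·1+0=3
a_2=6:  p_2=6·43+14=272,  q_2=6·3+1=19
…
a_4=4:  p_4=4·315+272=1532,  q_4=4·22+19=107
a_5=1:  p_5=1·1532+315=1847,  q_5=1·107+22=129
a_6=6:  p_6=6·1847+1532=12614,  q_6=6·129+107=881
a_7=3:  p_7=3·12614+1847=39689,  q_7=3·881+129=2772
(x₁, y₁) = (39689, 2772);  39689² − 205·2772² = 1 ✓
(x_2, y_2) = (39689·39689 + 205·2772·2772, 39689·2772 + 2772·39689) = (3150433441, 220035816)

39689 2772
3150433441 220035816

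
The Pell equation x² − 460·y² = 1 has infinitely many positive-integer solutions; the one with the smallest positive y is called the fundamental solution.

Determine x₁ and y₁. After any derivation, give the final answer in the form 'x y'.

d=460: √d = [21; 2,4,3,1,2,10,2,1,3,4,2,42] (ℓ=12, even), read p_11/q_11
step 0: (21, 1)  from 21·(1,0) + (0,1)
step 1: (43, 2)  from 2·(21,1) + (1,0)
step 2: (193, 9)  from 4·(43,2) + (21,1)
step 3: (622, 29)  from 3·(193,9) + (43,2)
step 4: (815, 38)  from 1·(622,29) + (193,9)
step 5: (2252, 105)  from 2·(815,38) + (622,29)
step 6: (23335, 1088)  from 10·(2252,105) + (815,38)
step 7: (48922, 2281)  from 2·(23335,1088) + (2252,105)
…
step 9: (265693, 12388)  from 3·(72257,3369) + (48922,2281)
step 10: (1135029, 52921)  from 4·(265693,12388) + (72257,3369)
step 11: (2535751, 118230)  from 2·(1135029,52921) + (265693,12388)
fundamental: x₁=2535751, y₁=118230  (since 6430033134001 − 460·13978332900 = 1)

2535751 118230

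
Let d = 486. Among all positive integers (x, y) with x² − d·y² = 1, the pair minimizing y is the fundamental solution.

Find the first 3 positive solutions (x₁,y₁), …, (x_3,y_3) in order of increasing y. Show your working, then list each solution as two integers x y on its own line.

485 22
470449 21340
456335045 20699778

[22; 22,44] for √486; ℓ=2 ⇒ convergent index 1
i=0: a=22 ⇒ p=22, q=1
i=1: a=22 ⇒ p=485, q=22
→ (485, 22).  Check: 485²=235225, 486·22²=235224, difference 1.
k=2:  x_2 = 485·485+486·22·22 = 470449,  y_2 = 485·22+22·485 = 21340
k=3:  x_3 = 485·470449+486·22·21340 = 456335045,  y_3 = 485·21340+22·470449 = 20699778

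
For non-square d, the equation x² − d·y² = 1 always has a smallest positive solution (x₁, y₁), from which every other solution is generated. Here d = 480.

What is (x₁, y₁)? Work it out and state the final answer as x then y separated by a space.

241 11

√480 → a₀=21, period (1,9,1,42); ℓ=4 even so k=3
a_0=21:  p_0=21·1+0=21,  q_0=21·0+1=1
a_1=1:  p_1=1·21+1=22,  q_1=1·1+0=1
a_2=9:  p_2=9·22+21=219,  q_2=9·1+1=10
a_3=1:  p_3=1·219+22=241,  q_3=1·10+1=11
(x₁, y₁) = (241, 11);  241² − 480·11² = 1 ✓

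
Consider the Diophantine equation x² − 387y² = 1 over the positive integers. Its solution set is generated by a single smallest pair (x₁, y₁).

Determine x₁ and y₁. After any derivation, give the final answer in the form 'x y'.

3482 177

√387 → a₀=19, period (1,2,19,2,1,38); ℓ=6 even so k=5
i=0: a=19 ⇒ p=19, q=1
…
i=4: a=2 ⇒ p=2341, q=119
i=5: a=1 ⇒ p=3482, q=177
fundamental: x₁=3482, y₁=177  (since 12124324 − 387·31329 = 1)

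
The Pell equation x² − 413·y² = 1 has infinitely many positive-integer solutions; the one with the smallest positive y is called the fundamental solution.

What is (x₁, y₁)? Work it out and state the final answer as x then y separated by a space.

113399 5580

d=413: √d = [20; 3,9,1,4,1,9,3,40] (ℓ=8, even), read p_7/q_7
a_0=20:  p_0=20·1+0=20,  q_0=20·0+1=1
a_1=3:  p_1=3·20+1=61,  q_1=3·1+0=3
a_2=9:  p_2=9·61+20=569,  q_2=9·3+1=28
a_3=1:  p_3=1·569+61=630,  q_3=1·28+3=31
a_4=4:  p_4=4·630+569=3089,  q_4=4·31+28=152
…
a_6=9:  p_6=9·3719+3089=36560,  q_6=9·183+152=1799
a_7=3:  p_7=3·36560+3719=113399,  q_7=3·1799+183=5580
→ (113399, 5580).  Check: 113399²=12859333201, 413·5580²=12859333200, difference 1.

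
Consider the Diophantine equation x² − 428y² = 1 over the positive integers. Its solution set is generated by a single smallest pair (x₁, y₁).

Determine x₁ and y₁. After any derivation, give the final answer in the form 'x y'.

1850887 89466

[20; 1,2,4,1,5,10,5,1,4,2,1,40] for √428; ℓ=12 ⇒ convergent index 11
k=0  a_k=20  p_k/q_k = 20/1
…
k=4  a_k=1  p_k/q_k = 331/16
k=5  a_k=5  p_k/q_k = 1924/93
k=6  a_k=10  p_k/q_k = 19571/946
…
k=8  a_k=1  p_k/q_k = 119350/5769
k=9  a_k=4  p_k/q_k = 577179/27899
k=10  a_k=2  p_k/q_k = 1273708/61567
k=11  a_k=1  p_k/q_k = 1850887/89466
(x₁, y₁) = (1850887, 89466);  1850887² − 428·89466² = 1 ✓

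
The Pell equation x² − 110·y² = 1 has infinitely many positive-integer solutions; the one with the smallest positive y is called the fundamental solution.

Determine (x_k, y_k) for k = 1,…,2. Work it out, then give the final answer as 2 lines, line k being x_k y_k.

√110 → a₀=10, period (2,20); ℓ=2 even so k=1
k=0  a_k=10  p_k/q_k = 10/1
k=1  a_k=2  p_k/q_k = 21/2
fundamental: x₁=21, y₁=2  (since 441 − 110·4 = 1)
k=2:  x_2 = 21·21+110·2·2 = 881,  y_2 = 21·2+2·21 = 84

21 2
881 84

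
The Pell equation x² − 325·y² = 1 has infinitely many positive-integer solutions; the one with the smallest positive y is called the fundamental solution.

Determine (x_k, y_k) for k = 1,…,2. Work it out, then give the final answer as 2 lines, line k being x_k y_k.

649 36
842401 46728

d=325: √d = [18; 36] (ℓ=1, odd), read p_1/q_1
i=0: a=18 ⇒ p=18, q=1
i=1: a=36 ⇒ p=649, q=36
(x₁, y₁) = (649, 36);  649² − 325·36² = 1 ✓
(649+36√325)^2 = 842401 + 46728√325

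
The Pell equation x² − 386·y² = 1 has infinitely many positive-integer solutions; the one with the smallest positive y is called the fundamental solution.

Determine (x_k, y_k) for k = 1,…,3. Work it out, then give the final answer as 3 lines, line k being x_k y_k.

111555 5678
24889036049 1266818580
5552992832780835 282639893378122

d=386: √d = [19; 1,1,1,4,1,18,1,4,1,1,1,38] (ℓ=12, even), read p_11/q_11
a_0=19:  p_0=19·1+0=19,  q_0=19·0+1=1
a_1=1:  p_1=1·19+1=20,  q_1=1·1+0=1
a_2=1:  p_2=1·20+19=39,  q_2=1·1+1=2
…
a_5=1:  p_5=1·275+59=334,  q_5=1·14+3=17
a_6=18:  p_6=18·334+275=6287,  q_6=18·17+14=320
a_7=1:  p_7=1·6287+334=6621,  q_7=1·320+17=337
a_8=4:  p_8=4·6621+6287=32771,  q_8=4·337+320=1668
a_9=1:  p_9=1·32771+6621=39392,  q_9=1·1668+337=2005
a_10=1:  p_10=1·39392+32771=72163,  q_10=1·2005+1668=3673
a_11=1:  p_11=1·72163+39392=111555,  q_11=1·3673+2005=5678
→ (111555, 5678).  Check: 111555²=12444518025, 386·5678²=12444518024, difference 1.
k=2:  x_2 = 111555·111555+386·5678·5678 = 24889036049,  y_2 = 111555·5678+5678·111555 = 1266818580
k=3:  x_3 = 111555·24889036049+386·5678·1266818580 = 5552992832780835,  y_3 = 111555·1266818580+5678·24889036049 = 282639893378122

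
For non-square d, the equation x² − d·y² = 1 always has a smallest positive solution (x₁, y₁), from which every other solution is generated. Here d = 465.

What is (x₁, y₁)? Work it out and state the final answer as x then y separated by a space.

√465 → a₀=21, period (1,1,3,2,2,2,3,1,1,42); ℓ=10 even so k=9
k=0  a_k=21  p_k/q_k = 21/1
…
k=8  a_k=1  p_k/q_k = 8949/415
k=9  a_k=1  p_k/q_k = 15871/736
(x₁, y₁) = (15871, 736);  15871² − 465·736² = 1 ✓

15871 736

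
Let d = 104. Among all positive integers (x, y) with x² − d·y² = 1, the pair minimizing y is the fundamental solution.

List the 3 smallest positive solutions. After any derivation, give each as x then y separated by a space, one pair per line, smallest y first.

51 5
5201 510
530451 52015

[10; 5,20] for √104; ℓ=2 ⇒ convergent index 1
k=0  a_k=10  p_k/q_k = 10/1
k=1  a_k=5  p_k/q_k = 51/5
fundamental: x₁=51, y₁=5  (since 2601 − 104·25 = 1)
k=2:  x_2 = 51·51+104·5·5 = 5201,  y_2 = 51·5+5·51 = 510
k=3:  x_3 = 51·5201+104·5·510 = 530451,  y_3 = 51·510+5·5201 = 52015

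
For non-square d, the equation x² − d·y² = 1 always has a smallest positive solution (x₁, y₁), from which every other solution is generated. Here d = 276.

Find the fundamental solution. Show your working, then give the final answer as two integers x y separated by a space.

√276 = [16; 1,1,1,1,2,2,2,1,1,1,1,32, …], period ℓ=12 (even) → k=11
step 0: (16, 1)  from 16·(1,0) + (0,1)
…
step 5: (216, 13)  from 2·(83,5) + (50,3)
…
step 9: (3007, 181)  from 1·(1761,106) + (1246,75)
step 10: (4768, 287)  from 1·(3007,181) + (1761,106)
step 11: (7775, 468)  from 1·(4768,287) + (3007,181)
fundamental: x₁=7775, y₁=468  (since 60450625 − 276·219024 = 1)

7775 468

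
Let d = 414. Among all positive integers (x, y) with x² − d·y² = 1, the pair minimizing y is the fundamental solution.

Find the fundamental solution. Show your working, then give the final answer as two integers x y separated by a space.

√414 → a₀=20, period (2,1,7,2,7,1,2,40); ℓ=8 even so k=7
k=0  a_k=20  p_k/q_k = 20/1
k=1  a_k=2  p_k/q_k = 41/2
…
k=3  a_k=7  p_k/q_k = 468/23
k=4  a_k=2  p_k/q_k = 997/49
k=5  a_k=7  p_k/q_k = 7447/366
k=6  a_k=1  p_k/q_k = 8444/415
k=7  a_k=2  p_k/q_k = 24335/1196
(x₁, y₁) = (24335, 1196);  24335² − 414·1196² = 1 ✓

24335 1196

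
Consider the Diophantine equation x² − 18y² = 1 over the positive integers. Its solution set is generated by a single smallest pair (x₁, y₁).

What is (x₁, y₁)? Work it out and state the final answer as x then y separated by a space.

√18 → a₀=4, period (4,8); ℓ=2 even so k=1
i=0: a=4 ⇒ p=4, q=1
i=1: a=4 ⇒ p=17, q=4
→ (17, 4).  Check: 17²=289, 18·4²=288, difference 1.

17 4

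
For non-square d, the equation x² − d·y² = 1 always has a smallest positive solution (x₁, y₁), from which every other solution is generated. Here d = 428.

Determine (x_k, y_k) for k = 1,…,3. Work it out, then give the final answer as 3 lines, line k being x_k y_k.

d=428: √d = [20; 1,2,4,1,5,10,5,1,4,2,1,40] (ℓ=12, even), read p_11/q_11
i=0: a=20 ⇒ p=20, q=1
…
i=4: a=1 ⇒ p=331, q=16
i=5: a=5 ⇒ p=1924, q=93
…
i=7: a=5 ⇒ p=99779, q=4823
i=8: a=1 ⇒ p=119350, q=5769
…
i=10: a=2 ⇒ p=1273708, q=61567
i=11: a=1 ⇒ p=1850887, q=89466
(x₁, y₁) = (1850887, 89466);  1850887² − 428·89466² = 1 ✓
(x_2, y_2) = (1850887·1850887 + 428·89466·89466, 1850887·89466 + 89466·1850887) = (6851565373537, 331182912684)
(x_3, y_3) = (1850887·6851565373537 + 428·89466·331182912684, 1850887·331182912684 + 89466·6851565373537) = (25362946559057703751, 1225964295417811950)

1850887 89466
6851565373537 331182912684
25362946559057703751 1225964295417811950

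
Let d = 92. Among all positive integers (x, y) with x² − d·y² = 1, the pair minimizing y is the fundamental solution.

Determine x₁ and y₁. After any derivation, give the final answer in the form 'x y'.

1151 120

d=92: √d = [9; 1,1,2,4,2,1,1,18] (ℓ=8, even), read p_7/q_7
k=0  a_k=9  p_k/q_k = 9/1
k=1  a_k=1  p_k/q_k = 10/1
k=2  a_k=1  p_k/q_k = 19/2
k=3  a_k=2  p_k/q_k = 48/5
k=4  a_k=4  p_k/q_k = 211/22
k=5  a_k=2  p_k/q_k = 470/49
k=6  a_k=1  p_k/q_k = 681/71
k=7  a_k=1  p_k/q_k = 1151/120
(x₁, y₁) = (1151, 120);  1151² − 92·120² = 1 ✓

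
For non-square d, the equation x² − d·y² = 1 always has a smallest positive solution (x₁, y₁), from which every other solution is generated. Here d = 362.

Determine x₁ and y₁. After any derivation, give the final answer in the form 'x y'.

d=362: √d = [19; 38] (ℓ=1, odd), read p_1/q_1
k=0  a_k=19  p_k/q_k = 19/1
k=1  a_k=38  p_k/q_k = 723/38
(x₁, y₁) = (723, 38);  723² − 362·38² = 1 ✓

723 38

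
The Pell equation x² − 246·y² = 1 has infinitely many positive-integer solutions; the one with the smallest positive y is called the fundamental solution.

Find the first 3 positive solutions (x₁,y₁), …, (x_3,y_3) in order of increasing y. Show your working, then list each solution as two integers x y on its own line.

d=246: √d = [15; 1,2,5,1,14,1,5,2,1,30] (ℓ=10, even), read p_9/q_9
i=0: a=15 ⇒ p=15, q=1
i=1: a=1 ⇒ p=16, q=1
…
i=3: a=5 ⇒ p=251, q=16
…
i=5: a=14 ⇒ p=4423, q=282
…
i=8: a=2 ⇒ p=60777, q=3875
i=9: a=1 ⇒ p=88805, q=5662
→ (88805, 5662).  Check: 88805²=7886328025, 246·5662²=7886328024, difference 1.
(88805+5662√246)^2 = 15772656049 + 1005627820√246
(88805+5662√246)^3 = 2801381440774085 + 178609557104538√246

88805 5662
15772656049 1005627820
2801381440774085 178609557104538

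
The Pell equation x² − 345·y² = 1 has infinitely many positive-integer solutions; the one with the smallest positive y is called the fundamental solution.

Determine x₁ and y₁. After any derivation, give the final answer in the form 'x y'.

6761 364

√345 = [18; 1,1,2,1,6,1,2,1,1,36, …], period ℓ=10 (even) → k=9
k=0  a_k=18  p_k/q_k = 18/1
…
k=6  a_k=1  p_k/q_k = 1003/54
…
k=8  a_k=1  p_k/q_k = 3882/209
k=9  a_k=1  p_k/q_k = 6761/364
(x₁, y₁) = (6761, 364);  6761² − 345·364² = 1 ✓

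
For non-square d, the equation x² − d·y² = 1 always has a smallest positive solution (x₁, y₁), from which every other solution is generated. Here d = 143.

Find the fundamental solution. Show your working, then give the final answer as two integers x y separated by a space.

12 1

[11; 1,22] for √143; ℓ=2 ⇒ convergent index 1
a_0=11:  p_0=11·1+0=11,  q_0=11·0+1=1
a_1=1:  p_1=1·11+1=12,  q_1=1·1+0=1
fundamental: x₁=12, y₁=1  (since 144 − 143·1 = 1)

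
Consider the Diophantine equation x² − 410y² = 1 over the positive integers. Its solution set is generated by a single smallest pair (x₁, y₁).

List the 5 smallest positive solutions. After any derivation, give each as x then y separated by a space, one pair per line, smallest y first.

√410 → a₀=20, period (4,40); ℓ=2 even so k=1
step 0: (20, 1)  from 20·(1,0) + (0,1)
step 1: (81, 4)  from 4·(20,1) + (1,0)
→ (81, 4).  Check: 81²=6561, 410·4²=6560, difference 1.
n=2: (81,4)∘(81,4) = (81·81+410·4·4, 81·4+4·81) = (13121,648)
n=3: (13121,648)∘(81,4) = (81·13121+410·4·648, 81·648+4·13121) = (2125521,104972)
n=4: (2125521,104972)∘(81,4) = (81·2125521+410·4·104972, 81·104972+4·2125521) = (344321281,17004816)
n=5: (344321281,17004816)∘(81,4) = (81·344321281+410·4·17004816, 81·17004816+4·344321281) = (55777922001,2754675220)

81 4
13121 648
2125521 104972
344321281 17004816
55777922001 2754675220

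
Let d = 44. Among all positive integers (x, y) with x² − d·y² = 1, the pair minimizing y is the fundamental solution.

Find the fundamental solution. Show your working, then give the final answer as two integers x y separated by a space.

√44 → a₀=6, period (1,1,1,2,1,1,1,12); ℓ=8 even so k=7
i=0: a=6 ⇒ p=6, q=1
…
i=3: a=1 ⇒ p=20, q=3
…
i=6: a=1 ⇒ p=126, q=19
i=7: a=1 ⇒ p=199, q=30
(x₁, y₁) = (199, 30);  199² − 44·30² = 1 ✓

199 30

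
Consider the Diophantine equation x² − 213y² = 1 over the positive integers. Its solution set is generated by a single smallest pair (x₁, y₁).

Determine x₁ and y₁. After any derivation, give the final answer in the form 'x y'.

√213 = [14; 1,1,2,6,1,8,1,6,2,1,1,28, …], period ℓ=12 (even) → k=11
k=0  a_k=14  p_k/q_k = 14/1
k=1  a_k=1  p_k/q_k = 15/1
k=2  a_k=1  p_k/q_k = 29/2
k=3  a_k=2  p_k/q_k = 73/5
k=4  a_k=6  p_k/q_k = 467/32
k=5  a_k=1  p_k/q_k = 540/37
k=6  a_k=8  p_k/q_k = 4787/328
k=7  a_k=1  p_k/q_k = 5327/365
…
k=10  a_k=1  p_k/q_k = 115574/7919
k=11  a_k=1  p_k/q_k = 194399/13320
→ (194399, 13320).  Check: 194399²=37790971201, 213·13320²=37790971200, difference 1.

194399 13320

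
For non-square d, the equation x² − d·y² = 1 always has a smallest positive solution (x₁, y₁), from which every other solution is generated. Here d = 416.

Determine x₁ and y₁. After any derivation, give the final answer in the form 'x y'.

d=416: √d = [20; 2,1,1,9,1,1,2,40] (ℓ=8, even), read p_7/q_7
k=0  a_k=20  p_k/q_k = 20/1
k=1  a_k=2  p_k/q_k = 41/2
…
k=3  a_k=1  p_k/q_k = 102/5
…
k=6  a_k=1  p_k/q_k = 2060/101
k=7  a_k=2  p_k/q_k = 5201/255
(x₁, y₁) = (5201, 255);  5201² − 416·255² = 1 ✓

5201 255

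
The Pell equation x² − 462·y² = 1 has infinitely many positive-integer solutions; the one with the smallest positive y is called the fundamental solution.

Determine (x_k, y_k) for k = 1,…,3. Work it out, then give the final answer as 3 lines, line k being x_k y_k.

[21; 2,42] for √462; ℓ=2 ⇒ convergent index 1
k=0  a_k=21  p_k/q_k = 21/1
k=1  a_k=2  p_k/q_k = 43/2
→ (43, 2).  Check: 43²=1849, 462·2²=1848, difference 1.
(x_2, y_2) = (43·43 + 462·2·2, 43·2 + 2·43) = (3697, 172)
(x_3, y_3) = (43·3697 + 462·2·172, 43·172 + 2·3697) = (317899, 14790)

43 2
3697 172
317899 14790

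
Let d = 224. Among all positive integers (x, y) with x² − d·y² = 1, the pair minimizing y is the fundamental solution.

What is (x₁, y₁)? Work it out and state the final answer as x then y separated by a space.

15 1

[14; 1,28] for √224; ℓ=2 ⇒ convergent index 1
i=0: a=14 ⇒ p=14, q=1
i=1: a=1 ⇒ p=15, q=1
→ (15, 1).  Check: 15²=225, 224·1²=224, difference 1.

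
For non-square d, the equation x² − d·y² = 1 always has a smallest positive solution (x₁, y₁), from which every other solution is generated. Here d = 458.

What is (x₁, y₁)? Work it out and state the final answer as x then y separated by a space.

d=458: √d = [21; 2,2,42] (ℓ=3, odd), read p_5/q_5
step 0: (21, 1)  from 21·(1,0) + (0,1)
step 1: (43, 2)  from 2·(21,1) + (1,0)
step 2: (107, 5)  from 2·(43,2) + (21,1)
step 3: (4537, 212)  from 42·(107,5) + (43,2)
step 4: (9181, 429)  from 2·(4537,212) + (107,5)
step 5: (22899, 1070)  from 2·(9181,429) + (4537,212)
fundamental: x₁=22899, y₁=1070  (since 524364201 − 458·1144900 = 1)

22899 1070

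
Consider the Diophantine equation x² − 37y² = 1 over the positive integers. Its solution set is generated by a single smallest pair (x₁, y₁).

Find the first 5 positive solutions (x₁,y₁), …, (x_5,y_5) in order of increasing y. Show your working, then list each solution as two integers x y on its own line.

73 12
10657 1752
1555849 255780
227143297 37342128
33161365513 5451694908

√37 → a₀=6, period (12); ℓ=1 odd so k=1
i=0: a=6 ⇒ p=6, q=1
i=1: a=12 ⇒ p=73, q=12
→ (73, 12).  Check: 73²=5329, 37·12²=5328, difference 1.
k=2:  x_2 = 73·73+37·12·12 = 10657,  y_2 = 73·12+12·73 = 1752
k=3:  x_3 = 73·10657+37·12·1752 = 1555849,  y_3 = 73·1752+12·10657 = 255780
k=4:  x_4 = 73·1555849+37·12·255780 = 227143297,  y_4 = 73·255780+12·1555849 = 37342128
k=5:  x_5 = 73·227143297+37·12·37342128 = 33161365513,  y_5 = 73·37342128+12·227143297 = 5451694908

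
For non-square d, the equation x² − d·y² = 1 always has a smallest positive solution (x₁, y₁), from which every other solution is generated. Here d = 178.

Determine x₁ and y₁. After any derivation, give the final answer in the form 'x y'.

1601 120

d=178: √d = [13; 2,1,12,1,2,26] (ℓ=6, even), read p_5/q_5
step 0: (13, 1)  from 13·(1,0) + (0,1)
step 1: (27, 2)  from 2·(13,1) + (1,0)
step 2: (40, 3)  from 1·(27,2) + (13,1)
step 3: (507, 38)  from 12·(40,3) + (27,2)
step 4: (547, 41)  from 1·(507,38) + (40,3)
step 5: (1601, 120)  from 2·(547,41) + (507,38)
→ (1601, 120).  Check: 1601²=2563201, 178·120²=2563200, difference 1.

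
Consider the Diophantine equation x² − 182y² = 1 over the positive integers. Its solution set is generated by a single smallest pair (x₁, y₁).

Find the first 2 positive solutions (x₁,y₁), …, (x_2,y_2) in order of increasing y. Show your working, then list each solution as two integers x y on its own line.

27 2
1457 108

d=182: √d = [13; 2,26] (ℓ=2, even), read p_1/q_1
k=0  a_k=13  p_k/q_k = 13/1
k=1  a_k=2  p_k/q_k = 27/2
fundamental: x₁=27, y₁=2  (since 729 − 182·4 = 1)
(x_2, y_2) = (27·27 + 182·2·2, 27·2 + 2·27) = (1457, 108)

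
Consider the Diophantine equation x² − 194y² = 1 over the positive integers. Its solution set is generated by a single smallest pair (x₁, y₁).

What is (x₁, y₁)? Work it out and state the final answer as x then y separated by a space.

195 14

d=194: √d = [13; 1,12,1,26] (ℓ=4, even), read p_3/q_3
k=0  a_k=13  p_k/q_k = 13/1
…
k=2  a_k=12  p_k/q_k = 181/13
k=3  a_k=1  p_k/q_k = 195/14
(x₁, y₁) = (195, 14);  195² − 194·14² = 1 ✓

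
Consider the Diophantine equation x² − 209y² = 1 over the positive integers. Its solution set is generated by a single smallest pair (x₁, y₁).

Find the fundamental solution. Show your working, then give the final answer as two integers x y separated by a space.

46551 3220

√209 = [14; 2,5,3,2,3,5,2,28, …], period ℓ=8 (even) → k=7
i=0: a=14 ⇒ p=14, q=1
i=1: a=2 ⇒ p=29, q=2
i=2: a=5 ⇒ p=159, q=11
i=3: a=3 ⇒ p=506, q=35
…
i=6: a=5 ⇒ p=21266, q=1471
i=7: a=2 ⇒ p=46551, q=3220
fundamental: x₁=46551, y₁=3220  (since 2166995601 − 209·10368400 = 1)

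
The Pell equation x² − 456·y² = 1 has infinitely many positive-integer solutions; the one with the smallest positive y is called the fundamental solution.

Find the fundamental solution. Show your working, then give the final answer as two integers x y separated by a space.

√456 → a₀=21, period (2,1,4,1,2,42); ℓ=6 even so k=5
k=0  a_k=21  p_k/q_k = 21/1
k=1  a_k=2  p_k/q_k = 43/2
…
k=3  a_k=4  p_k/q_k = 299/14
k=4  a_k=1  p_k/q_k = 363/17
k=5  a_k=2  p_k/q_k = 1025/48
fundamental: x₁=1025, y₁=48  (since 1050625 − 456·2304 = 1)

1025 48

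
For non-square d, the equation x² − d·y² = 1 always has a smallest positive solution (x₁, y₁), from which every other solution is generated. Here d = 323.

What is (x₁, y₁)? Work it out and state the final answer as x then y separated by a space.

18 1

√323 = [17; 1,34, …], period ℓ=2 (even) → k=1
a_0=17:  p_0=17·1+0=17,  q_0=17·0+1=1
a_1=1:  p_1=1·17+1=18,  q_1=1·1+0=1
(x₁, y₁) = (18, 1);  18² − 323·1² = 1 ✓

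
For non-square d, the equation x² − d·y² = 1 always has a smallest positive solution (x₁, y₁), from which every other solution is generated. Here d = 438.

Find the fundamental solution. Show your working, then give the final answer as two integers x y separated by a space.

293 14

d=438: √d = [20; 1,12,1,40] (ℓ=4, even), read p_3/q_3
k=0  a_k=20  p_k/q_k = 20/1
k=1  a_k=1  p_k/q_k = 21/1
k=2  a_k=12  p_k/q_k = 272/13
k=3  a_k=1  p_k/q_k = 293/14
(x₁, y₁) = (293, 14);  293² − 438·14² = 1 ✓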